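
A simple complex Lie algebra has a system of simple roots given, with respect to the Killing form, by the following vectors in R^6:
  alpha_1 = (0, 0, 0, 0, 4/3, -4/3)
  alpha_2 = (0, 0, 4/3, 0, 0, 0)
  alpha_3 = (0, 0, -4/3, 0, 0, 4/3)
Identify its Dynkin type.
type B_3

Compute the Cartan integers a_ij = 2(alpha_i, alpha_j)/(alpha_j, alpha_j); the resulting 3x3 Cartan matrix is
[[2, 0, -1], [0, 2, -1], [-1, -2, 2]].
The roots have two lengths (squared-length ratio 2:1); the short ones are alpha_{2}. The associated Dynkin diagram is a chain of 3 nodes with a double edge at one end; the terminal node there is the unique short simple root (B_3), so the type is B_3 (the algebra so(7)).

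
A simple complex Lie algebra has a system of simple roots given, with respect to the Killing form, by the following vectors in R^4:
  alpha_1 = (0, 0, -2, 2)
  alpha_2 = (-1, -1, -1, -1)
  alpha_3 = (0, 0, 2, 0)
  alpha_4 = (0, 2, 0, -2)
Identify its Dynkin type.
Compute the Cartan integers a_ij = 2(alpha_i, alpha_j)/(alpha_j, alpha_j); the resulting 4x4 Cartan matrix is
[[2, 0, -2, -1], [0, 2, -1, 0], [-1, -1, 2, 0], [-1, 0, 0, 2]].
The roots have two lengths (squared-length ratio 2:1); the short ones are alpha_{2,3}. The associated Dynkin diagram is a chain of 4 nodes with a double edge between the middle two (F_4), so the type is F_4.

type F_4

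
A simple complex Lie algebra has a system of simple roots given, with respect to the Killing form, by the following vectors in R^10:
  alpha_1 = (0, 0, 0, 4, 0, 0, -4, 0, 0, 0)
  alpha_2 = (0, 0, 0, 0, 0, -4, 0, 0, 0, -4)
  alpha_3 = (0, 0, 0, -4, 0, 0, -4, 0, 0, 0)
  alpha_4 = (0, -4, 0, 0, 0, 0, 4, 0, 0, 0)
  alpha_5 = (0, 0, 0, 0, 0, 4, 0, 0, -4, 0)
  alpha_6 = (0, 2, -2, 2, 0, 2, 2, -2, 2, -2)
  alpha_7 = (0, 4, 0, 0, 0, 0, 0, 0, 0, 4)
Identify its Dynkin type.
type E_7

Compute the Cartan integers a_ij = 2(alpha_i, alpha_j)/(alpha_j, alpha_j); the resulting 7x7 Cartan matrix is
[[2, 0, 0, -1, 0, 0, 0], [0, 2, 0, 0, -1, 0, -1], [0, 0, 2, -1, 0, -1, 0], [-1, 0, -1, 2, 0, 0, -1], [0, -1, 0, 0, 2, 0, 0], [0, 0, -1, 0, 0, 2, 0], [0, -1, 0, -1, 0, 0, 2]].
All simple roots have the same length, so the diagram is simply laced. The associated Dynkin diagram is a chain of 6 nodes with one extra node attached to the third node from one end (E_7), so the type is E_7.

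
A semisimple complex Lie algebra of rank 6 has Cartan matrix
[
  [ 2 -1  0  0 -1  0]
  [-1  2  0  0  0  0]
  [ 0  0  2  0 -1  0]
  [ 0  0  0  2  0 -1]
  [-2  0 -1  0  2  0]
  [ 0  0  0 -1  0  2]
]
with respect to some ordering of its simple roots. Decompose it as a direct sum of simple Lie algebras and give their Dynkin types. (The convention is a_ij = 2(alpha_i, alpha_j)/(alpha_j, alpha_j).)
A_2 + F_4

The diagram associated to this matrix has two connected components: the simple roots {alpha_4, alpha_6} form a chain of 2 nodes with single edges (A_2), and {alpha_1, alpha_2, alpha_3, alpha_5} form a chain of 4 nodes with a double edge between the middle two (F_4). A semisimple Lie algebra decomposes uniquely as the direct sum of simple ideals, one per connected component of its Dynkin diagram, so g ≅ A_2 ⊕ F_4 (dimension 8 + 52 = 60).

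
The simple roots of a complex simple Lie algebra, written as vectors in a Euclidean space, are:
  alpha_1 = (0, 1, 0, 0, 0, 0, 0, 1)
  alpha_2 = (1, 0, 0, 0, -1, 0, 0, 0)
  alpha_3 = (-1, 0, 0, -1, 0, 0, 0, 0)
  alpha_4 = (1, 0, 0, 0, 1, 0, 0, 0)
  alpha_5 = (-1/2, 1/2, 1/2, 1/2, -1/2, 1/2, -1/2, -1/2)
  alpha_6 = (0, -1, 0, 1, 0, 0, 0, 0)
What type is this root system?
E6

Compute the Cartan integers a_ij = 2(alpha_i, alpha_j)/(alpha_j, alpha_j); the resulting 6x6 Cartan matrix is
[[2, 0, 0, 0, 0, -1], [0, 2, -1, 0, 0, 0], [0, -1, 2, -1, 0, -1], [0, 0, -1, 2, -1, 0], [0, 0, 0, -1, 2, 0], [-1, 0, -1, 0, 0, 2]].
All simple roots have the same length, so the diagram is simply laced. The associated Dynkin diagram is a chain of 5 nodes with one extra node attached to the third node from one end (E_6), so the type is E_6.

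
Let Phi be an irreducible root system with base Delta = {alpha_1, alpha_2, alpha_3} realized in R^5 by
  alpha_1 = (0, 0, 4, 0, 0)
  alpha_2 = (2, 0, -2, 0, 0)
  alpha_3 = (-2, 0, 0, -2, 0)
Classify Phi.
Compute the Cartan integers a_ij = 2(alpha_i, alpha_j)/(alpha_j, alpha_j); the resulting 3x3 Cartan matrix is
[[2, -2, 0], [-1, 2, -1], [0, -1, 2]].
The roots have two lengths (squared-length ratio 2:1); the short ones are alpha_{2,3}. The associated Dynkin diagram is a chain of 3 nodes with a double edge at one end; the terminal node there is the unique long simple root (C_3), so the type is C_3 (the algebra sp(6)).

C_3 (sp(6))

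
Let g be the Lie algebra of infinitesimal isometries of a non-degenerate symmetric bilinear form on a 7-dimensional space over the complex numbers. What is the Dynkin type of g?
B3

This is so(7) with 7 odd, which has dimension 7(7-1)/2 = 21 and rank (7-1)/2 = 3. In the classification of classical Lie algebras, the orthogonal algebra so(2n+1) in an odd number of variables has type B_n; here n = 3, so the Dynkin diagram is a chain of 3 nodes with a double edge at one end; the terminal node there is the unique short simple root (B_3). Hence the type is B_3.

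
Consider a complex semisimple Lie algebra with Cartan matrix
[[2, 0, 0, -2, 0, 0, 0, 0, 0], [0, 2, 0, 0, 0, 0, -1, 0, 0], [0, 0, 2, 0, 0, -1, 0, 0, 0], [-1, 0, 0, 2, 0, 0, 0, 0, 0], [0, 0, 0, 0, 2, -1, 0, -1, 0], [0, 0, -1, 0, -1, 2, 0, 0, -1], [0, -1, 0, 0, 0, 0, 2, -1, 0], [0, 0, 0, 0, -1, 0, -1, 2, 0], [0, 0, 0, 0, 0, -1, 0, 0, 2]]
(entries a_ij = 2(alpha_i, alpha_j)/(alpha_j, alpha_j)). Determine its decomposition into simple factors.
The diagram associated to this matrix has two connected components: the simple roots {alpha_1, alpha_4} form a chain of 2 nodes with a double edge at one end; the terminal node there is the unique short simple root (B_2), and {alpha_2, alpha_3, alpha_5, alpha_6, alpha_7, alpha_8, alpha_9} form a chain of 5 nodes with a fork of two nodes at one end (D_7). A semisimple Lie algebra decomposes uniquely as the direct sum of simple ideals, one per connected component of its Dynkin diagram, so g ≅ B_2 ⊕ D_7 (dimension 10 + 91 = 101).

type B_2 ⊕ type D_7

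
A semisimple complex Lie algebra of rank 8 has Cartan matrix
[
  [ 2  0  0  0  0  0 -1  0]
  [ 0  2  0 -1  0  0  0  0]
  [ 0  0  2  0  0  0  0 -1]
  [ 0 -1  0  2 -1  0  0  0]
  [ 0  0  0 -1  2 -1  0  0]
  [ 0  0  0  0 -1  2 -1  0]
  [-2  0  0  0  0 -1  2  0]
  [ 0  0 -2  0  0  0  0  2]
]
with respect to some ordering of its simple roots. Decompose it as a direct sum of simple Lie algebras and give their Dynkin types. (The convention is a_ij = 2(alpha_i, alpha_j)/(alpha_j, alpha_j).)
The diagram associated to this matrix has two connected components: the simple roots {alpha_3, alpha_8} form a chain of 2 nodes with a double edge at one end; the terminal node there is the unique short simple root (B_2), and {alpha_1, alpha_2, alpha_4, alpha_5, alpha_6, alpha_7} form a chain of 6 nodes with a double edge at one end; the terminal node there is the unique short simple root (B_6). A semisimple Lie algebra decomposes uniquely as the direct sum of simple ideals, one per connected component of its Dynkin diagram, so g ≅ B_2 ⊕ B_6 (dimension 10 + 78 = 88).

B_2 ⊕ B_6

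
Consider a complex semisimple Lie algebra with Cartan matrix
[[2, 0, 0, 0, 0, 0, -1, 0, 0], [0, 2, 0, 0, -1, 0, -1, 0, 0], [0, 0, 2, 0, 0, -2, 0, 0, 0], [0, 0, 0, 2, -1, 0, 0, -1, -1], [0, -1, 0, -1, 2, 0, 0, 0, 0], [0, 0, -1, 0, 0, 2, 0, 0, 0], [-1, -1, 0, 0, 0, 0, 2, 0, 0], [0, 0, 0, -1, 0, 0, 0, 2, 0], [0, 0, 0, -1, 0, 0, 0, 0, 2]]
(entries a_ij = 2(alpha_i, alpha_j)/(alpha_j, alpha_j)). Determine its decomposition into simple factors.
B_2 ⊕ D_7

The diagram associated to this matrix has two connected components: the simple roots {alpha_3, alpha_6} form a chain of 2 nodes with a double edge at one end; the terminal node there is the unique short simple root (B_2), and {alpha_1, alpha_2, alpha_4, alpha_5, alpha_7, alpha_8, alpha_9} form a chain of 5 nodes with a fork of two nodes at one end (D_7). A semisimple Lie algebra decomposes uniquely as the direct sum of simple ideals, one per connected component of its Dynkin diagram, so g ≅ B_2 ⊕ D_7 (dimension 10 + 91 = 101).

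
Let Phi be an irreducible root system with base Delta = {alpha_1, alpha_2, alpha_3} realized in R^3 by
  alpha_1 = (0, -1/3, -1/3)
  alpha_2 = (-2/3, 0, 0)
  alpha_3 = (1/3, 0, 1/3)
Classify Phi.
C_3

Compute the Cartan integers a_ij = 2(alpha_i, alpha_j)/(alpha_j, alpha_j); the resulting 3x3 Cartan matrix is
[[2, 0, -1], [0, 2, -2], [-1, -1, 2]].
The roots have two lengths (squared-length ratio 2:1); the short ones are alpha_{1,3}. The associated Dynkin diagram is a chain of 3 nodes with a double edge at one end; the terminal node there is the unique long simple root (C_3), so the type is C_3 (the algebra sp(6)).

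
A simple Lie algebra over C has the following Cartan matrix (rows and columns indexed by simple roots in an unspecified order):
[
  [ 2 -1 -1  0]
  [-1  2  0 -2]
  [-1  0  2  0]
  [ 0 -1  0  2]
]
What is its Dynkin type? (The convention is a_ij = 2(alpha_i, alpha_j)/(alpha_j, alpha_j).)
The matrix has rank 4 with 2's on the diagonal. Reading the off-diagonal entries as Dynkin edges (a single edge where a_ij = a_ji = -1; a double or triple edge where a_ij * a_ji = 2 or 3), the diagram is a chain of 4 nodes with a double edge at one end; the terminal node there is the unique short simple root (B_4). One simple-root ordering that puts it in standard form is (alpha_3, alpha_1, alpha_2, alpha_4). So the algebra is type B_4, i.e. so(9).

type B_4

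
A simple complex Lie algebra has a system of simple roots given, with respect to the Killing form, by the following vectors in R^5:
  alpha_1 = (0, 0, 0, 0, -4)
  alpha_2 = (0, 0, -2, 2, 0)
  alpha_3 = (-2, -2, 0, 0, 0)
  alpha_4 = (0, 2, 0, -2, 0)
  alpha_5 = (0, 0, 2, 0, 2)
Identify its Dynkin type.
C_5

Compute the Cartan integers a_ij = 2(alpha_i, alpha_j)/(alpha_j, alpha_j); the resulting 5x5 Cartan matrix is
[[2, 0, 0, 0, -2], [0, 2, 0, -1, -1], [0, 0, 2, -1, 0], [0, -1, -1, 2, 0], [-1, -1, 0, 0, 2]].
The roots have two lengths (squared-length ratio 2:1); the short ones are alpha_{2,3,4,5}. The associated Dynkin diagram is a chain of 5 nodes with a double edge at one end; the terminal node there is the unique long simple root (C_5), so the type is C_5 (the algebra sp(10)).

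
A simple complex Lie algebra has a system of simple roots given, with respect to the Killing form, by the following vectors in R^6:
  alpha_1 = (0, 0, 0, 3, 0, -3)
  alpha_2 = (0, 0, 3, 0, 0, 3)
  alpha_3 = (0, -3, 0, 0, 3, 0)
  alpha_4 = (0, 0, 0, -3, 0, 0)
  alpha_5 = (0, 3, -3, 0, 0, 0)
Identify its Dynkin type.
B_5

Compute the Cartan integers a_ij = 2(alpha_i, alpha_j)/(alpha_j, alpha_j); the resulting 5x5 Cartan matrix is
[[2, -1, 0, -2, 0], [-1, 2, 0, 0, -1], [0, 0, 2, 0, -1], [-1, 0, 0, 2, 0], [0, -1, -1, 0, 2]].
The roots have two lengths (squared-length ratio 2:1); the short ones are alpha_{4}. The associated Dynkin diagram is a chain of 5 nodes with a double edge at one end; the terminal node there is the unique short simple root (B_5), so the type is B_5 (the algebra so(11)).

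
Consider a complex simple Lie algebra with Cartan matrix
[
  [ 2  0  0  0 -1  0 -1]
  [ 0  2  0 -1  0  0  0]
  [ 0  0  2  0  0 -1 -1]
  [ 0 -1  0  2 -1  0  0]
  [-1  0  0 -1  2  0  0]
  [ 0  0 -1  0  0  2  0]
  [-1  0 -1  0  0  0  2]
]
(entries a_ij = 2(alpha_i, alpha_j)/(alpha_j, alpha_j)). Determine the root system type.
The matrix has rank 7 with 2's on the diagonal. Reading the off-diagonal entries as Dynkin edges (a single edge where a_ij = a_ji = -1; a double or triple edge where a_ij * a_ji = 2 or 3), the diagram is a chain of 7 nodes with single edges (A_7). One simple-root ordering that puts it in standard form is (alpha_6, alpha_3, alpha_7, alpha_1, alpha_5, alpha_4, alpha_2). So the algebra is type A_7, i.e. sl(8).

type A_7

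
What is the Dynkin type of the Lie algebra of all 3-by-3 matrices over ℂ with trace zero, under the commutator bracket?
A2

This is sl(3), which has dimension 3^2 - 1 = 8 and rank 3 - 1 = 2 (a Cartan subalgebra is the diagonal traceless matrices). In the classification of classical Lie algebras, the special linear algebra sl(n+1) has type A_n; here n = 2, so the Dynkin diagram is a chain of 2 nodes with single edges (A_2). Hence the type is A_2.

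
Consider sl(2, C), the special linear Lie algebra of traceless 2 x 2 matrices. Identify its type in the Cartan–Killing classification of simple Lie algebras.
A_1

This is sl(2), which has dimension 2^2 - 1 = 3 and rank 2 - 1 = 1 (a Cartan subalgebra is the diagonal traceless matrices). In the classification of classical Lie algebras, the special linear algebra sl(n+1) has type A_n; here n = 1, so the Dynkin diagram is a chain of 1 nodes with single edges (A_1). Hence the type is A_1.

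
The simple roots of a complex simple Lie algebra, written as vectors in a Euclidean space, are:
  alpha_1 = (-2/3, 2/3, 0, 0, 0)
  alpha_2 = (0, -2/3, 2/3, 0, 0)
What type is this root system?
Compute the Cartan integers a_ij = 2(alpha_i, alpha_j)/(alpha_j, alpha_j); the resulting 2x2 Cartan matrix is
[[2, -1], [-1, 2]].
All simple roots have the same length, so the diagram is simply laced. The associated Dynkin diagram is a chain of 2 nodes with single edges (A_2), so the type is A_2 (the algebra sl(3)).

A_2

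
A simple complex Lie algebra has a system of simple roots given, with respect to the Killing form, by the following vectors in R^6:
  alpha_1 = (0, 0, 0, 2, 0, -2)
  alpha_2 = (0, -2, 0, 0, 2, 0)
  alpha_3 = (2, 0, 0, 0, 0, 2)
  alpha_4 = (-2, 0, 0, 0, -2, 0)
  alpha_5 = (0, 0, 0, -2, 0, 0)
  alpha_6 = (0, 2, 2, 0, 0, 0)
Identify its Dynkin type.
B_6 (so(13))

Compute the Cartan integers a_ij = 2(alpha_i, alpha_j)/(alpha_j, alpha_j); the resulting 6x6 Cartan matrix is
[[2, 0, -1, 0, -2, 0], [0, 2, 0, -1, 0, -1], [-1, 0, 2, -1, 0, 0], [0, -1, -1, 2, 0, 0], [-1, 0, 0, 0, 2, 0], [0, -1, 0, 0, 0, 2]].
The roots have two lengths (squared-length ratio 2:1); the short ones are alpha_{5}. The associated Dynkin diagram is a chain of 6 nodes with a double edge at one end; the terminal node there is the unique short simple root (B_6), so the type is B_6 (the algebra so(13)).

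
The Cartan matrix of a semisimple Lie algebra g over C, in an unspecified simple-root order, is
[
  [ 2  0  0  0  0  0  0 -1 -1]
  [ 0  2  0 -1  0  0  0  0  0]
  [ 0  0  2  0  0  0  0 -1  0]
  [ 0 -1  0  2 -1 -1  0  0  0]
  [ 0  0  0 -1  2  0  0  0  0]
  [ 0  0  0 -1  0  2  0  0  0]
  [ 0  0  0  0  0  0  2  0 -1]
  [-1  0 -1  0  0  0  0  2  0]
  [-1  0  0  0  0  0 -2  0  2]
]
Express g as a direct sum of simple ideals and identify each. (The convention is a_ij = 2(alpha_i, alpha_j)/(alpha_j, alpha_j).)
The diagram associated to this matrix has two connected components: the simple roots {alpha_1, alpha_3, alpha_7, alpha_8, alpha_9} form a chain of 5 nodes with a double edge at one end; the terminal node there is the unique short simple root (B_5), and {alpha_2, alpha_4, alpha_5, alpha_6} form a chain of 2 nodes with a fork of two nodes at one end (D_4). A semisimple Lie algebra decomposes uniquely as the direct sum of simple ideals, one per connected component of its Dynkin diagram, so g ≅ B_5 ⊕ D_4 (dimension 55 + 28 = 83).

B5 ⊕ D4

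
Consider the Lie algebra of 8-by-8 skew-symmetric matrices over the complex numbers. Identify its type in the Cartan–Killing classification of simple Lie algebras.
This is so(8) with 8 even, which has dimension 8(8-1)/2 = 28 and rank 8/2 = 4. In the classification of classical Lie algebras, the orthogonal algebra so(2n) in an even number of variables has type D_n; here n = 4, so the Dynkin diagram is a chain of 2 nodes with a fork of two nodes at one end (D_4). Hence the type is D_4.

type D_4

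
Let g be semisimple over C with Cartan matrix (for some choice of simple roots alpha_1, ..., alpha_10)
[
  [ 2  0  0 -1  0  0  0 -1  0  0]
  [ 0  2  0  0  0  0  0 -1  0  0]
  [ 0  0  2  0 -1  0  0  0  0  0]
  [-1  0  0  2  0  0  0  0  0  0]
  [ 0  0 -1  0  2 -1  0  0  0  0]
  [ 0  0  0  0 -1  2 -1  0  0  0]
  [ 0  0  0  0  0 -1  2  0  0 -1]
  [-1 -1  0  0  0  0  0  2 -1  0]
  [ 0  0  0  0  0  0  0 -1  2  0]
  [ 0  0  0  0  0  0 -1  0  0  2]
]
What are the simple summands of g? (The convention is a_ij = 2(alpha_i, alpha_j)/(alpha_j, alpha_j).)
The diagram associated to this matrix has two connected components: the simple roots {alpha_3, alpha_5, alpha_6, alpha_7, alpha_10} form a chain of 5 nodes with single edges (A_5), and {alpha_1, alpha_2, alpha_4, alpha_8, alpha_9} form a chain of 3 nodes with a fork of two nodes at one end (D_5). A semisimple Lie algebra decomposes uniquely as the direct sum of simple ideals, one per connected component of its Dynkin diagram, so g ≅ A_5 ⊕ D_5 (dimension 35 + 45 = 80).

A_5 (sl(6)) ⊕ D_5 (so(10))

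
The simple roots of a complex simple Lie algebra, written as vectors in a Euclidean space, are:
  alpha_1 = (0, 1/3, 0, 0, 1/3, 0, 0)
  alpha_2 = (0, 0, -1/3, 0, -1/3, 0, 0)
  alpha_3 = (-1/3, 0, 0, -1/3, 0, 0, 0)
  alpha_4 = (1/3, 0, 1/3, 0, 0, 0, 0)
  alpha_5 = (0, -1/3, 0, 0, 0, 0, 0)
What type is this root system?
type B_5

Compute the Cartan integers a_ij = 2(alpha_i, alpha_j)/(alpha_j, alpha_j); the resulting 5x5 Cartan matrix is
[[2, -1, 0, 0, -2], [-1, 2, 0, -1, 0], [0, 0, 2, -1, 0], [0, -1, -1, 2, 0], [-1, 0, 0, 0, 2]].
The roots have two lengths (squared-length ratio 2:1); the short ones are alpha_{5}. The associated Dynkin diagram is a chain of 5 nodes with a double edge at one end; the terminal node there is the unique short simple root (B_5), so the type is B_5 (the algebra so(11)).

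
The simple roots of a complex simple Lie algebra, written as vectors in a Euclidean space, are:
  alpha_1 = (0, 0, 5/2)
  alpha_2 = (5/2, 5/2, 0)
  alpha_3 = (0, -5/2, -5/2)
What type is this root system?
Compute the Cartan integers a_ij = 2(alpha_i, alpha_j)/(alpha_j, alpha_j); the resulting 3x3 Cartan matrix is
[[2, 0, -1], [0, 2, -1], [-2, -1, 2]].
The roots have two lengths (squared-length ratio 2:1); the short ones are alpha_{1}. The associated Dynkin diagram is a chain of 3 nodes with a double edge at one end; the terminal node there is the unique short simple root (B_3), so the type is B_3 (the algebra so(7)).

B3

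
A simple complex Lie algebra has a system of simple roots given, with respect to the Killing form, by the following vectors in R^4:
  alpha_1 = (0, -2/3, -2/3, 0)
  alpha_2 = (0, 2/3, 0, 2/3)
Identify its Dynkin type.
type A_2

Compute the Cartan integers a_ij = 2(alpha_i, alpha_j)/(alpha_j, alpha_j); the resulting 2x2 Cartan matrix is
[[2, -1], [-1, 2]].
All simple roots have the same length, so the diagram is simply laced. The associated Dynkin diagram is a chain of 2 nodes with single edges (A_2), so the type is A_2 (the algebra sl(3)).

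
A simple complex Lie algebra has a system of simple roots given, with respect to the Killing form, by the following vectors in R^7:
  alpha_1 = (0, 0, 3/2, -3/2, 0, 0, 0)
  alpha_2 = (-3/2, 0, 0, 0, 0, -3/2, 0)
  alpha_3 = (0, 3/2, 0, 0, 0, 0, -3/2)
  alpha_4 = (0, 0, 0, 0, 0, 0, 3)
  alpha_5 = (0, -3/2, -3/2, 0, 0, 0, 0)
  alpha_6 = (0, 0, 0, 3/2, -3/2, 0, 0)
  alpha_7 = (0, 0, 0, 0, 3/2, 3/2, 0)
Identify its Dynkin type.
type C_7

Compute the Cartan integers a_ij = 2(alpha_i, alpha_j)/(alpha_j, alpha_j); the resulting 7x7 Cartan matrix is
[[2, 0, 0, 0, -1, -1, 0], [0, 2, 0, 0, 0, 0, -1], [0, 0, 2, -1, -1, 0, 0], [0, 0, -2, 2, 0, 0, 0], [-1, 0, -1, 0, 2, 0, 0], [-1, 0, 0, 0, 0, 2, -1], [0, -1, 0, 0, 0, -1, 2]].
The roots have two lengths (squared-length ratio 2:1); the short ones are alpha_{1,2,3,5,6,7}. The associated Dynkin diagram is a chain of 7 nodes with a double edge at one end; the terminal node there is the unique long simple root (C_7), so the type is C_7 (the algebra sp(14)).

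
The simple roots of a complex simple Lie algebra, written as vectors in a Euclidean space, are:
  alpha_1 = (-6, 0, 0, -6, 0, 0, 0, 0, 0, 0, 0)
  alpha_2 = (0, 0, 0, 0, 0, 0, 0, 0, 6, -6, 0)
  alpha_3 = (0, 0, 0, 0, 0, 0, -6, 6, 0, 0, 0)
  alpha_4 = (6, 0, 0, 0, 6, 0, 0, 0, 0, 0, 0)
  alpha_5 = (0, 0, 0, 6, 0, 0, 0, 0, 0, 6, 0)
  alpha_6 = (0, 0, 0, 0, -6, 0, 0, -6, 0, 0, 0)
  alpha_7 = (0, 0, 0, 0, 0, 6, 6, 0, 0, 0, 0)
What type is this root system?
type A_7

Compute the Cartan integers a_ij = 2(alpha_i, alpha_j)/(alpha_j, alpha_j); the resulting 7x7 Cartan matrix is
[[2, 0, 0, -1, -1, 0, 0], [0, 2, 0, 0, -1, 0, 0], [0, 0, 2, 0, 0, -1, -1], [-1, 0, 0, 2, 0, -1, 0], [-1, -1, 0, 0, 2, 0, 0], [0, 0, -1, -1, 0, 2, 0], [0, 0, -1, 0, 0, 0, 2]].
All simple roots have the same length, so the diagram is simply laced. The associated Dynkin diagram is a chain of 7 nodes with single edges (A_7), so the type is A_7 (the algebra sl(8)).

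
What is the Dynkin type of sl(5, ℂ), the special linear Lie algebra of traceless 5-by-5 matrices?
A4

This is sl(5), which has dimension 5^2 - 1 = 24 and rank 5 - 1 = 4 (a Cartan subalgebra is the diagonal traceless matrices). In the classification of classical Lie algebras, the special linear algebra sl(n+1) has type A_n; here n = 4, so the Dynkin diagram is a chain of 4 nodes with single edges (A_4). Hence the type is A_4.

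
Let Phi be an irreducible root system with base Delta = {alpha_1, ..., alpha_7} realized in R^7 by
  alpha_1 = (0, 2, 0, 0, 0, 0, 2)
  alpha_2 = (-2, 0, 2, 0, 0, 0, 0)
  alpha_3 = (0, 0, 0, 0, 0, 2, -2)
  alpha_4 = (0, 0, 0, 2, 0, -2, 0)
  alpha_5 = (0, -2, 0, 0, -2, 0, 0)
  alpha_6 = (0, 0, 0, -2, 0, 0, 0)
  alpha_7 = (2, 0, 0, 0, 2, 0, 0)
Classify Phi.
Compute the Cartan integers a_ij = 2(alpha_i, alpha_j)/(alpha_j, alpha_j); the resulting 7x7 Cartan matrix is
[[2, 0, -1, 0, -1, 0, 0], [0, 2, 0, 0, 0, 0, -1], [-1, 0, 2, -1, 0, 0, 0], [0, 0, -1, 2, 0, -2, 0], [-1, 0, 0, 0, 2, 0, -1], [0, 0, 0, -1, 0, 2, 0], [0, -1, 0, 0, -1, 0, 2]].
The roots have two lengths (squared-length ratio 2:1); the short ones are alpha_{6}. The associated Dynkin diagram is a chain of 7 nodes with a double edge at one end; the terminal node there is the unique short simple root (B_7), so the type is B_7 (the algebra so(15)).

B7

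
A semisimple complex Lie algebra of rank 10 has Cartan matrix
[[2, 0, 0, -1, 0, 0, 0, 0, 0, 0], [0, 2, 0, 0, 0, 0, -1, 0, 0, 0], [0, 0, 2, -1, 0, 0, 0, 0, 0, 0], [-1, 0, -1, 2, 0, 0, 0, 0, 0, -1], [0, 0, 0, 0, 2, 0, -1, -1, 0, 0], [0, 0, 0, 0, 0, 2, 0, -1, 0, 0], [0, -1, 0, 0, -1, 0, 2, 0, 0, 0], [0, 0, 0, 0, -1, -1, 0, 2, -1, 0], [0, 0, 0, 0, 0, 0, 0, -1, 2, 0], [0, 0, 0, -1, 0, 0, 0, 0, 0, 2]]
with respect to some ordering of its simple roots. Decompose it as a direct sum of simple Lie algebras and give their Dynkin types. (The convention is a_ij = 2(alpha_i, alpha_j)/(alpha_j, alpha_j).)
The diagram associated to this matrix has two connected components: the simple roots {alpha_1, alpha_3, alpha_4, alpha_10} form a chain of 2 nodes with a fork of two nodes at one end (D_4), and {alpha_2, alpha_5, alpha_6, alpha_7, alpha_8, alpha_9} form a chain of 4 nodes with a fork of two nodes at one end (D_6). A semisimple Lie algebra decomposes uniquely as the direct sum of simple ideals, one per connected component of its Dynkin diagram, so g ≅ D_4 ⊕ D_6 (dimension 28 + 66 = 94).

type D_4 + type D_6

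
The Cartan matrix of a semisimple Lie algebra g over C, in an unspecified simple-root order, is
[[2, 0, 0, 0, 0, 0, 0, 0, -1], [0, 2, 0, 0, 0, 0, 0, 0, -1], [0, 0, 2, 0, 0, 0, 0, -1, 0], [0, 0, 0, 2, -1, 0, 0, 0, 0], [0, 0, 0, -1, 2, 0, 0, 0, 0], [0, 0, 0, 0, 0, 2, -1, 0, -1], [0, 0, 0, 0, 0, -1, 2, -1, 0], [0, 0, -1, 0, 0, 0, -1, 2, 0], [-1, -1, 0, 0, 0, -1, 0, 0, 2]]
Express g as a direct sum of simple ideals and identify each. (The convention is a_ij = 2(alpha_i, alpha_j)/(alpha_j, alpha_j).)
type A_2 + type D_7

The diagram associated to this matrix has two connected components: the simple roots {alpha_4, alpha_5} form a chain of 2 nodes with single edges (A_2), and {alpha_1, alpha_2, alpha_3, alpha_6, alpha_7, alpha_8, alpha_9} form a chain of 5 nodes with a fork of two nodes at one end (D_7). A semisimple Lie algebra decomposes uniquely as the direct sum of simple ideals, one per connected component of its Dynkin diagram, so g ≅ A_2 ⊕ D_7 (dimension 8 + 91 = 99).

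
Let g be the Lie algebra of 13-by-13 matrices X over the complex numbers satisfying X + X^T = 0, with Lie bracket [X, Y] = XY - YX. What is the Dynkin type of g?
This is so(13) with 13 odd, which has dimension 13(13-1)/2 = 78 and rank (13-1)/2 = 6. In the classification of classical Lie algebras, the orthogonal algebra so(2n+1) in an odd number of variables has type B_n; here n = 6, so the Dynkin diagram is a chain of 6 nodes with a double edge at one end; the terminal node there is the unique short simple root (B_6). Hence the type is B_6.

type B_6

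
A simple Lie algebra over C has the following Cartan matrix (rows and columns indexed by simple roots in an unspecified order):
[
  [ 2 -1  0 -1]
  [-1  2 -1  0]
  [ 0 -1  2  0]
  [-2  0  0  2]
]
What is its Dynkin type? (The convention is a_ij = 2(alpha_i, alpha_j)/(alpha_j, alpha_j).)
C4

The matrix has rank 4 with 2's on the diagonal. Reading the off-diagonal entries as Dynkin edges (a single edge where a_ij = a_ji = -1; a double or triple edge where a_ij * a_ji = 2 or 3), the diagram is a chain of 4 nodes with a double edge at one end; the terminal node there is the unique long simple root (C_4). One simple-root ordering that puts it in standard form is (alpha_3, alpha_2, alpha_1, alpha_4). So the algebra is type C_4, i.e. sp(8).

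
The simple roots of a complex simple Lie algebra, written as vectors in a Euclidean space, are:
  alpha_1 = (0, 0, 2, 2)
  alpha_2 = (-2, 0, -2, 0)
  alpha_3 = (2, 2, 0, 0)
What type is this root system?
A3

Compute the Cartan integers a_ij = 2(alpha_i, alpha_j)/(alpha_j, alpha_j); the resulting 3x3 Cartan matrix is
[[2, -1, 0], [-1, 2, -1], [0, -1, 2]].
All simple roots have the same length, so the diagram is simply laced. The associated Dynkin diagram is a chain of 3 nodes with single edges (A_3), so the type is A_3 (the algebra sl(4)).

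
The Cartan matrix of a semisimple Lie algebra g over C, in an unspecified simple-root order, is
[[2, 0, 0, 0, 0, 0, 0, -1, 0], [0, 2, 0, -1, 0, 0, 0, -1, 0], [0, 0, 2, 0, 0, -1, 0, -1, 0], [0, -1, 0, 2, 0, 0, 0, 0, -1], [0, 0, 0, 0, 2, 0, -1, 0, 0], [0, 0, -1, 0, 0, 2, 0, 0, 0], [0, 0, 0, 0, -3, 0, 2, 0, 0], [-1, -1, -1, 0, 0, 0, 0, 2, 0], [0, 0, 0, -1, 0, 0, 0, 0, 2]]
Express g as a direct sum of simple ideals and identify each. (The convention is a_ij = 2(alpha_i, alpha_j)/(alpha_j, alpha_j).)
The diagram associated to this matrix has two connected components: the simple roots {alpha_1, alpha_2, alpha_3, alpha_4, alpha_6, alpha_8, alpha_9} form a chain of 6 nodes with one extra node attached to the third node from one end (E_7), and {alpha_5, alpha_7} form two nodes joined by a triple edge (G_2). A semisimple Lie algebra decomposes uniquely as the direct sum of simple ideals, one per connected component of its Dynkin diagram, so g ≅ E_7 ⊕ G_2 (dimension 133 + 14 = 147).

E_7 ⊕ G_2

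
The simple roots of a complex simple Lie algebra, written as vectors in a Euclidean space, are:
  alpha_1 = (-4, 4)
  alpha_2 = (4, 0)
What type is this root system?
Compute the Cartan integers a_ij = 2(alpha_i, alpha_j)/(alpha_j, alpha_j); the resulting 2x2 Cartan matrix is
[[2, -2], [-1, 2]].
The roots have two lengths (squared-length ratio 2:1); the short ones are alpha_{2}. The associated Dynkin diagram is a chain of 2 nodes with a double edge at one end; the terminal node there is the unique short simple root (B_2), so the type is B_2 (the algebra so(5)).

B_2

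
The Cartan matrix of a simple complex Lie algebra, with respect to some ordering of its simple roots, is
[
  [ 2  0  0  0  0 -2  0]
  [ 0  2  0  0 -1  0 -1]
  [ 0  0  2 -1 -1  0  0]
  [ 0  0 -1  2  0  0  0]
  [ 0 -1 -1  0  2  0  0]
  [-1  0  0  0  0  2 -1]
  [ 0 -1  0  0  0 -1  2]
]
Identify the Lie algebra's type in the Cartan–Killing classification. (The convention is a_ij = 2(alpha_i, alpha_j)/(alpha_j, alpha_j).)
The matrix has rank 7 with 2's on the diagonal. Reading the off-diagonal entries as Dynkin edges (a single edge where a_ij = a_ji = -1; a double or triple edge where a_ij * a_ji = 2 or 3), the diagram is a chain of 7 nodes with a double edge at one end; the terminal node there is the unique long simple root (C_7). One simple-root ordering that puts it in standard form is (alpha_4, alpha_3, alpha_5, alpha_2, alpha_7, alpha_6, alpha_1). So the algebra is type C_7, i.e. sp(14).

C_7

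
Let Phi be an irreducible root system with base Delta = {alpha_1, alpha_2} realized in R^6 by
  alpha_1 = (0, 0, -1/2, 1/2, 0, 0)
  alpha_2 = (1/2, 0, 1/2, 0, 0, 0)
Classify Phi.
Compute the Cartan integers a_ij = 2(alpha_i, alpha_j)/(alpha_j, alpha_j); the resulting 2x2 Cartan matrix is
[[2, -1], [-1, 2]].
All simple roots have the same length, so the diagram is simply laced. The associated Dynkin diagram is a chain of 2 nodes with single edges (A_2), so the type is A_2 (the algebra sl(3)).

A_2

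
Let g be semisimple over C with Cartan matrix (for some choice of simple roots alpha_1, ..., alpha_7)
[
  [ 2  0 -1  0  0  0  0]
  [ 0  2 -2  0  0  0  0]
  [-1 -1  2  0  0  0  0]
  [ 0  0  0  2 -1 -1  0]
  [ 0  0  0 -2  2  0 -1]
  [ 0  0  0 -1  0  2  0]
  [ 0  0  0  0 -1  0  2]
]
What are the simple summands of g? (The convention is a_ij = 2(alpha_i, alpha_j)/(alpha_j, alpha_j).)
C_3 (sp(6)) + F_4

The diagram associated to this matrix has two connected components: the simple roots {alpha_1, alpha_2, alpha_3} form a chain of 3 nodes with a double edge at one end; the terminal node there is the unique long simple root (C_3), and {alpha_4, alpha_5, alpha_6, alpha_7} form a chain of 4 nodes with a double edge between the middle two (F_4). A semisimple Lie algebra decomposes uniquely as the direct sum of simple ideals, one per connected component of its Dynkin diagram, so g ≅ C_3 ⊕ F_4 (dimension 21 + 52 = 73).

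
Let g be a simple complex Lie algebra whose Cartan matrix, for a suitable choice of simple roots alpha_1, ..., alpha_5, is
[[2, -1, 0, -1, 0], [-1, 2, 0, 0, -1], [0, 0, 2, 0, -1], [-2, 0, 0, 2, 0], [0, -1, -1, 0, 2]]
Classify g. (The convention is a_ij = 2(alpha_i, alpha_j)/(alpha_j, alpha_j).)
The matrix has rank 5 with 2's on the diagonal. Reading the off-diagonal entries as Dynkin edges (a single edge where a_ij = a_ji = -1; a double or triple edge where a_ij * a_ji = 2 or 3), the diagram is a chain of 5 nodes with a double edge at one end; the terminal node there is the unique long simple root (C_5). One simple-root ordering that puts it in standard form is (alpha_3, alpha_5, alpha_2, alpha_1, alpha_4). So the algebra is type C_5, i.e. sp(10).

C_5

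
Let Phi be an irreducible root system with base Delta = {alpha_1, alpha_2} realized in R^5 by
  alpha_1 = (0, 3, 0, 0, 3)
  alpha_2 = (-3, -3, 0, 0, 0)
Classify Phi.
A_2

Compute the Cartan integers a_ij = 2(alpha_i, alpha_j)/(alpha_j, alpha_j); the resulting 2x2 Cartan matrix is
[[2, -1], [-1, 2]].
All simple roots have the same length, so the diagram is simply laced. The associated Dynkin diagram is a chain of 2 nodes with single edges (A_2), so the type is A_2 (the algebra sl(3)).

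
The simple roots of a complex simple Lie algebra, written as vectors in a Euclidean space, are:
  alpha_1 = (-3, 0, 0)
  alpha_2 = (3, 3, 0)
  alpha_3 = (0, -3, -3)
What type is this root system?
B_3

Compute the Cartan integers a_ij = 2(alpha_i, alpha_j)/(alpha_j, alpha_j); the resulting 3x3 Cartan matrix is
[[2, -1, 0], [-2, 2, -1], [0, -1, 2]].
The roots have two lengths (squared-length ratio 2:1); the short ones are alpha_{1}. The associated Dynkin diagram is a chain of 3 nodes with a double edge at one end; the terminal node there is the unique short simple root (B_3), so the type is B_3 (the algebra so(7)).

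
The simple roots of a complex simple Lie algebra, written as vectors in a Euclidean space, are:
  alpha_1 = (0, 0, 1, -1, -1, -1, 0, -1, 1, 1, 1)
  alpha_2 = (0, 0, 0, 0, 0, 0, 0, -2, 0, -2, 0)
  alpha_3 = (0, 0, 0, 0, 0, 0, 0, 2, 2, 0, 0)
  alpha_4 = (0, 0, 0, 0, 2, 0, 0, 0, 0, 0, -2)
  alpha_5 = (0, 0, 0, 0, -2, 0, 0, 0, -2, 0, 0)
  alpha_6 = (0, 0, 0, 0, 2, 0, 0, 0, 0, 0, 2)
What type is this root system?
E_6

Compute the Cartan integers a_ij = 2(alpha_i, alpha_j)/(alpha_j, alpha_j); the resulting 6x6 Cartan matrix is
[[2, 0, 0, -1, 0, 0], [0, 2, -1, 0, 0, 0], [0, -1, 2, 0, -1, 0], [-1, 0, 0, 2, -1, 0], [0, 0, -1, -1, 2, -1], [0, 0, 0, 0, -1, 2]].
All simple roots have the same length, so the diagram is simply laced. The associated Dynkin diagram is a chain of 5 nodes with one extra node attached to the third node from one end (E_6), so the type is E_6.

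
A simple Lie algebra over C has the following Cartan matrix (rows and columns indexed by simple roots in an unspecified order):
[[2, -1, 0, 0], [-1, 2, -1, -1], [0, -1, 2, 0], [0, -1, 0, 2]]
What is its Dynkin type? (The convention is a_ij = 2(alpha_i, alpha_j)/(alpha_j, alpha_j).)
The matrix has rank 4 with 2's on the diagonal. Reading the off-diagonal entries as Dynkin edges (a single edge where a_ij = a_ji = -1; a double or triple edge where a_ij * a_ji = 2 or 3), the diagram is a chain of 2 nodes with a fork of two nodes at one end (D_4). One simple-root ordering that puts it in standard form is (alpha_4, alpha_2, alpha_3, alpha_1). So the algebra is type D_4, i.e. so(8).

type D_4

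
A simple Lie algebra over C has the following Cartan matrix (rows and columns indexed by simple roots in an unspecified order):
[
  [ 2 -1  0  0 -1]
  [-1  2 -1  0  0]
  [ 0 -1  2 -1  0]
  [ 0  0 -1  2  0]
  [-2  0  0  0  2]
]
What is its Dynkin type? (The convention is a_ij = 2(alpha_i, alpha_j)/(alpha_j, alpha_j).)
C_5

The matrix has rank 5 with 2's on the diagonal. Reading the off-diagonal entries as Dynkin edges (a single edge where a_ij = a_ji = -1; a double or triple edge where a_ij * a_ji = 2 or 3), the diagram is a chain of 5 nodes with a double edge at one end; the terminal node there is the unique long simple root (C_5). One simple-root ordering that puts it in standard form is (alpha_4, alpha_3, alpha_2, alpha_1, alpha_5). So the algebra is type C_5, i.e. sp(10).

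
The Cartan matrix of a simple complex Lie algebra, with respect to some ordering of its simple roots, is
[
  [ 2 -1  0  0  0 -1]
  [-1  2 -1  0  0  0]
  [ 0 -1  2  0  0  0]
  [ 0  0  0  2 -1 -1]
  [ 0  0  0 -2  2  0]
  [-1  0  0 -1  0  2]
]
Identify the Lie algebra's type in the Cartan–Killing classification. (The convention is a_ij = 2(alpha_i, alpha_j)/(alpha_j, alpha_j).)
The matrix has rank 6 with 2's on the diagonal. Reading the off-diagonal entries as Dynkin edges (a single edge where a_ij = a_ji = -1; a double or triple edge where a_ij * a_ji = 2 or 3), the diagram is a chain of 6 nodes with a double edge at one end; the terminal node there is the unique long simple root (C_6). One simple-root ordering that puts it in standard form is (alpha_3, alpha_2, alpha_1, alpha_6, alpha_4, alpha_5). So the algebra is type C_6, i.e. sp(12).

type C_6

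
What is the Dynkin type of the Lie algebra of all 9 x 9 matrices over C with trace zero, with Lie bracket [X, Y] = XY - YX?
This is sl(9), which has dimension 9^2 - 1 = 80 and rank 9 - 1 = 8 (a Cartan subalgebra is the diagonal traceless matrices). In the classification of classical Lie algebras, the special linear algebra sl(n+1) has type A_n; here n = 8, so the Dynkin diagram is a chain of 8 nodes with single edges (A_8). Hence the type is A_8.

A_8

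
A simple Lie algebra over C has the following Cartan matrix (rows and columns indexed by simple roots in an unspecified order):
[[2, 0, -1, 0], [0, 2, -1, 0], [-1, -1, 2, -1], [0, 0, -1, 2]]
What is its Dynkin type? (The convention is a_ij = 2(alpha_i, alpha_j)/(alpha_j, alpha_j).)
D4

The matrix has rank 4 with 2's on the diagonal. Reading the off-diagonal entries as Dynkin edges (a single edge where a_ij = a_ji = -1; a double or triple edge where a_ij * a_ji = 2 or 3), the diagram is a chain of 2 nodes with a fork of two nodes at one end (D_4). One simple-root ordering that puts it in standard form is (alpha_4, alpha_3, alpha_2, alpha_1). So the algebra is type D_4, i.e. so(8).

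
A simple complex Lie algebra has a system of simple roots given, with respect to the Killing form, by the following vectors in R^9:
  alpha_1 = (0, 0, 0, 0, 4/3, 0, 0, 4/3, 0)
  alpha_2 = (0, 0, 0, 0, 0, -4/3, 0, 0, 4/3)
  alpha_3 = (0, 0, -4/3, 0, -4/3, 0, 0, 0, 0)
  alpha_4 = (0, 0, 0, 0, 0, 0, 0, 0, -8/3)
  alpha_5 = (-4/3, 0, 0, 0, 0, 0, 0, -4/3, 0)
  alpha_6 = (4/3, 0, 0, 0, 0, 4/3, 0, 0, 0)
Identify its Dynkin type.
Compute the Cartan integers a_ij = 2(alpha_i, alpha_j)/(alpha_j, alpha_j); the resulting 6x6 Cartan matrix is
[[2, 0, -1, 0, -1, 0], [0, 2, 0, -1, 0, -1], [-1, 0, 2, 0, 0, 0], [0, -2, 0, 2, 0, 0], [-1, 0, 0, 0, 2, -1], [0, -1, 0, 0, -1, 2]].
The roots have two lengths (squared-length ratio 2:1); the short ones are alpha_{1,2,3,5,6}. The associated Dynkin diagram is a chain of 6 nodes with a double edge at one end; the terminal node there is the unique long simple root (C_6), so the type is C_6 (the algebra sp(12)).

type C_6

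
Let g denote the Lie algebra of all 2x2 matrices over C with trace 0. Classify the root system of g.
This is sl(2), which has dimension 2^2 - 1 = 3 and rank 2 - 1 = 1 (a Cartan subalgebra is the diagonal traceless matrices). In the classification of classical Lie algebras, the special linear algebra sl(n+1) has type A_n; here n = 1, so the Dynkin diagram is a chain of 1 nodes with single edges (A_1). Hence the type is A_1.

A1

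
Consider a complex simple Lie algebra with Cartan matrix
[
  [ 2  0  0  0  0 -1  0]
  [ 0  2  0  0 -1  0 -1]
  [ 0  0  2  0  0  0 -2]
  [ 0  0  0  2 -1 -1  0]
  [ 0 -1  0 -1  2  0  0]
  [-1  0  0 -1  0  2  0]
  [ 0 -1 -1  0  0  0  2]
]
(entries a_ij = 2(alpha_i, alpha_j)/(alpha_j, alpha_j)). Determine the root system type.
The matrix has rank 7 with 2's on the diagonal. Reading the off-diagonal entries as Dynkin edges (a single edge where a_ij = a_ji = -1; a double or triple edge where a_ij * a_ji = 2 or 3), the diagram is a chain of 7 nodes with a double edge at one end; the terminal node there is the unique long simple root (C_7). One simple-root ordering that puts it in standard form is (alpha_1, alpha_6, alpha_4, alpha_5, alpha_2, alpha_7, alpha_3). So the algebra is type C_7, i.e. sp(14).

C7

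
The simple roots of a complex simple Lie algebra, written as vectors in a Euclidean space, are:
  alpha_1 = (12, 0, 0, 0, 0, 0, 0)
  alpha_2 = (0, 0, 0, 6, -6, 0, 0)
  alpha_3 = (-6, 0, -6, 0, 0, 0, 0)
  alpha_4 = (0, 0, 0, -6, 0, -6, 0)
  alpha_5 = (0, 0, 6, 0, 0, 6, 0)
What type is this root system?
C_5 (sp(10))

Compute the Cartan integers a_ij = 2(alpha_i, alpha_j)/(alpha_j, alpha_j); the resulting 5x5 Cartan matrix is
[[2, 0, -2, 0, 0], [0, 2, 0, -1, 0], [-1, 0, 2, 0, -1], [0, -1, 0, 2, -1], [0, 0, -1, -1, 2]].
The roots have two lengths (squared-length ratio 2:1); the short ones are alpha_{2,3,4,5}. The associated Dynkin diagram is a chain of 5 nodes with a double edge at one end; the terminal node there is the unique long simple root (C_5), so the type is C_5 (the algebra sp(10)).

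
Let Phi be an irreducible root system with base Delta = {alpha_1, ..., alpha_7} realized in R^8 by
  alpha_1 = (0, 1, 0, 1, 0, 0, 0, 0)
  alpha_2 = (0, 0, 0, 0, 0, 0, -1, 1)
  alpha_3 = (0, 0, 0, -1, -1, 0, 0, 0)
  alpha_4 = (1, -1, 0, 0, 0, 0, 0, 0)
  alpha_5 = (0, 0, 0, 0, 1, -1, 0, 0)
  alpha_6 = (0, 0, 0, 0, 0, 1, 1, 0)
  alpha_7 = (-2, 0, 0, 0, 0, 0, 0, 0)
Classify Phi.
C_7 (sp(14))

Compute the Cartan integers a_ij = 2(alpha_i, alpha_j)/(alpha_j, alpha_j); the resulting 7x7 Cartan matrix is
[[2, 0, -1, -1, 0, 0, 0], [0, 2, 0, 0, 0, -1, 0], [-1, 0, 2, 0, -1, 0, 0], [-1, 0, 0, 2, 0, 0, -1], [0, 0, -1, 0, 2, -1, 0], [0, -1, 0, 0, -1, 2, 0], [0, 0, 0, -2, 0, 0, 2]].
The roots have two lengths (squared-length ratio 2:1); the short ones are alpha_{1,2,3,4,5,6}. The associated Dynkin diagram is a chain of 7 nodes with a double edge at one end; the terminal node there is the unique long simple root (C_7), so the type is C_7 (the algebra sp(14)).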